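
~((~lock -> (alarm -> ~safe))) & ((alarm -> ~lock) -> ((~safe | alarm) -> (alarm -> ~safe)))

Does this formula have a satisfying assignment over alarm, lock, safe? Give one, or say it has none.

Unsatisfiable

Case alarm = True: the formula simplifies to ~((~lock -> ~safe)) & (~lock -> ~safe).
  safe = True: simplifies to ~lock & lock.
    lock = True: the conjunct ~lock is False.
    lock = False: the conjunct lock is False.
  safe = False: the conjunct ~((~lock -> ~safe)) becomes ~((~lock -> True)) = False.
Case alarm = False: the conjunct ~((~lock -> (alarm -> ~safe))) becomes ~((~lock -> True)) = False.
Both cases fail — unsatisfiable.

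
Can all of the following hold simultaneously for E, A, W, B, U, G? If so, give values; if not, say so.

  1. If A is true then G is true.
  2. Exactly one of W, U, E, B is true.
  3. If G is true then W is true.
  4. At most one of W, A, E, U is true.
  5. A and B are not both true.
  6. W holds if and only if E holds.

E = False, A = False, W = False, B = False, U = True, G = False

  (1) A=F ⇒ G: vacuous ✓
  (2) {W, U, E, B}: 1 true — exactly one ✓
  (3) G=F ⇒ W: vacuous ✓
  (4) {W, A, E, U}: 1 true — at most one ✓
  (5) A=F, B=F — not both ✓
  (6) W=F, E=F — same ✓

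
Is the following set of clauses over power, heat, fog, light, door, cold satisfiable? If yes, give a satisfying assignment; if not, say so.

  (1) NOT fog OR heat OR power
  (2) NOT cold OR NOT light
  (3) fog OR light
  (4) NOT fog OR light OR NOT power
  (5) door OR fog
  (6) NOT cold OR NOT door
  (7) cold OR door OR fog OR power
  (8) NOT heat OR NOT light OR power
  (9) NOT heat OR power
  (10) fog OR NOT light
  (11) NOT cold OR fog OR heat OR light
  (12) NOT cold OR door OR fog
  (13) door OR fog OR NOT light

Try power = False:
  (NOT heat OR power) forces heat = False.
  (NOT fog OR heat OR power) forces fog = False.
  (fog OR light) forces light = True.
  clause (fog OR NOT light) is falsified — backtrack.
So power = True.
Set heat = False.
Set fog = True.
  then (NOT fog OR light OR NOT power) forces light = True.
  then (NOT cold OR NOT light) forces cold = False.
Set door = False.
All clauses satisfied.

power: True; heat: False; fog: True; light: True; door: False; cold: False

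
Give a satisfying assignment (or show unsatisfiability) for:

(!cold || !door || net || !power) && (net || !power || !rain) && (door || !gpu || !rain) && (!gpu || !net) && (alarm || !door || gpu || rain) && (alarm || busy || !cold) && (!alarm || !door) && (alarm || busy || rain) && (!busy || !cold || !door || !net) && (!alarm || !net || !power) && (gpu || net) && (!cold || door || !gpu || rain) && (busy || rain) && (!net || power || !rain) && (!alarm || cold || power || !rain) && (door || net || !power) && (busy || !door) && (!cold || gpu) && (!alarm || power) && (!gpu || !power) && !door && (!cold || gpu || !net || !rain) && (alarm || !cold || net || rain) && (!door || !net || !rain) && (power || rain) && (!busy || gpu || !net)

Unit clause (!door) forces door = False.
Set gpu = False.
  then (gpu || net) forces net = True.
  then (!cold || gpu) forces cold = False.
  then (!busy || gpu || !net) forces busy = False.
  then (busy || rain) forces rain = True.
  then (!net || power || !rain) forces power = True.
  then (!alarm || !net || !power) forces alarm = False.
All clauses satisfied.

gpu = False, door = False, power = True, busy = False, cold = False, rain = True, net = True, alarm = False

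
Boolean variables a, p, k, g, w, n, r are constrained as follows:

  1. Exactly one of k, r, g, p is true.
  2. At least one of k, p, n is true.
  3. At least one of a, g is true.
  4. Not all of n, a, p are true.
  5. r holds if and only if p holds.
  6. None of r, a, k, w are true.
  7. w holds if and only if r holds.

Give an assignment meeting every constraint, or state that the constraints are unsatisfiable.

a: False, p: False, k: False, g: True, w: False, n: True, r: False

  (1) {k, r, g, p}: 1 true — exactly one ✓
  (2) {k, p, n}: 1 true — at least one ✓
  (3) {a, g}: 1 true — at least one ✓
  (4) {n, a, p}: 1/3 true — not all ✓
  (5) r=F, p=F — same ✓
  (6) {r, a, k, w}: 0 true — none ✓
  (7) w=F, r=F — same ✓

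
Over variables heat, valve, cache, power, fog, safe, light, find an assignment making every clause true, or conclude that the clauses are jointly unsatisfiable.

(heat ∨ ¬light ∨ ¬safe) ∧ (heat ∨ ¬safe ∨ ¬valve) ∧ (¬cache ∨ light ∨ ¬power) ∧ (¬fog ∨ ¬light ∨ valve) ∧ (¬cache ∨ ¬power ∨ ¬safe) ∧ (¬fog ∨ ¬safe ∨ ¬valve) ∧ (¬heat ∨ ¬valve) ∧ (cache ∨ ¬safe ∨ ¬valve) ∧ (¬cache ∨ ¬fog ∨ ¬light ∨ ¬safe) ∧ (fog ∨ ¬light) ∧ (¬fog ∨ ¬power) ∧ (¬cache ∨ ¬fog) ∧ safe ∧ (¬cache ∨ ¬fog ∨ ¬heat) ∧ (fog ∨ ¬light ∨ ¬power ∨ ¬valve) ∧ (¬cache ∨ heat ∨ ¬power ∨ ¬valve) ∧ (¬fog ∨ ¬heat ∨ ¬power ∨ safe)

Unit clause (safe) forces safe = True.
Set heat = True.
  then (¬heat ∨ ¬valve) forces valve = False.
Set cache = True.
  then (¬cache ∨ ¬power ∨ ¬safe) forces power = False.
  then (¬cache ∨ ¬fog) forces fog = False.
  then (fog ∨ ¬light) forces light = False.
All clauses satisfied.

heat: True, valve: False, cache: True, power: False, fog: False, safe: True, light: False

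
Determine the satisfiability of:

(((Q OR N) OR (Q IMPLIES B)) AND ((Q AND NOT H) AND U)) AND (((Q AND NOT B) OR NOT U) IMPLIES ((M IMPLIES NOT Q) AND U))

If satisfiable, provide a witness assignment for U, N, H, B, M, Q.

U=T; N=F; H=F; B=T; M=T; Q=T

  ((Q OR N) OR (Q IMPLIES B)) AND ((Q AND NOT H) AND U) = True
    (Q OR N) OR (Q IMPLIES B) = True
      Q OR N = True
      Q IMPLIES B = True
    (Q AND NOT H) AND U = True
      Q AND NOT H = True
        NOT H = True
  ((Q AND NOT B) OR NOT U) IMPLIES ((M IMPLIES NOT Q) AND U) = True
    (Q AND NOT B) OR NOT U = False
      Q AND NOT B = False
        NOT B = False
      NOT U = False
    (M IMPLIES NOT Q) AND U = False
      M IMPLIES NOT Q = False
        NOT Q = False
Both conjuncts True, so the formula holds.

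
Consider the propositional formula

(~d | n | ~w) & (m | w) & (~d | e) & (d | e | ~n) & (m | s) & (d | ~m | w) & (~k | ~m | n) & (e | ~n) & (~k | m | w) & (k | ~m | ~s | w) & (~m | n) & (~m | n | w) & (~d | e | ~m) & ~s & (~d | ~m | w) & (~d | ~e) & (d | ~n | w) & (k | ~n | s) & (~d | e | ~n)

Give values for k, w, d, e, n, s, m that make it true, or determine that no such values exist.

k = True; w = True; d = False; e = True; n = True; s = False; m = True

Unit clause (~s) forces s = False.
In (m | s) only m is left, so m = True.
In (~m | n) only n is left, so n = True.
In (k | ~n | s) only k is left, so k = True.
In (e | ~n) only e is left, so e = True.
In (~d | ~e) only ~d is left, so d = False.
In (d | ~n | w) only w is left, so w = True.
All clauses satisfied.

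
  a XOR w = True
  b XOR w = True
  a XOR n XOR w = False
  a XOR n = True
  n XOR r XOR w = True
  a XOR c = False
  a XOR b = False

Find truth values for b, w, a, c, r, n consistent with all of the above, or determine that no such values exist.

b = False, w = True, a = False, c = False, r = True, n = True

a XOR w = F XOR T = True ✓
b XOR w = F XOR T = True ✓
a XOR n XOR w = F XOR T XOR T = False ✓
a XOR n = F XOR T = True ✓
n XOR r XOR w = T XOR T XOR T = True ✓
a XOR c = F XOR F = False ✓
a XOR b = F XOR F = False ✓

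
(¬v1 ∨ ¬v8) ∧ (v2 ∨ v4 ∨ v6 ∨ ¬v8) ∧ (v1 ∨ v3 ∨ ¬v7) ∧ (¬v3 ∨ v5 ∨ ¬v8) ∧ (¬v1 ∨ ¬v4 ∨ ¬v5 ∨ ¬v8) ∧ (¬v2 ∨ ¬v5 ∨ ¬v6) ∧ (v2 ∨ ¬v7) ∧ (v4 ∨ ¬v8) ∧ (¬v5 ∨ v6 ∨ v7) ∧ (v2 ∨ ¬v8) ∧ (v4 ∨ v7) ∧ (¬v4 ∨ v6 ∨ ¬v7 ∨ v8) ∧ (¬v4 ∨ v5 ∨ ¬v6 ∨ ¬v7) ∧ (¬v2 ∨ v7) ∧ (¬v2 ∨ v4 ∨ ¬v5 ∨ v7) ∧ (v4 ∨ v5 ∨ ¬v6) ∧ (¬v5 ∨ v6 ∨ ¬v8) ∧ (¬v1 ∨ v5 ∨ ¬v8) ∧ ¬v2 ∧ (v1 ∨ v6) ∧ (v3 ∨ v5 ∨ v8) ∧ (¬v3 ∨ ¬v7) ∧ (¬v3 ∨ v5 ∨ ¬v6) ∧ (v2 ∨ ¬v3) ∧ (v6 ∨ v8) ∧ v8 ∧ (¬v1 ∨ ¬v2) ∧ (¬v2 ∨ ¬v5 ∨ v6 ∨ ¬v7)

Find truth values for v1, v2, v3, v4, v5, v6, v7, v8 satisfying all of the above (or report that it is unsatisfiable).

Unsatisfiable — no assignment works.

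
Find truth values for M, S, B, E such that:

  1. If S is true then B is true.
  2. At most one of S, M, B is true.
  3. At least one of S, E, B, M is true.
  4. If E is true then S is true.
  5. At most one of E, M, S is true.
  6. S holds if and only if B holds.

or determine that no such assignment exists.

M = True, S = False, B = False, E = False

  (1) S=F ⇒ B: vacuous ✓
  (2) {S, M, B}: 1 true — at most one ✓
  (3) {S, E, B, M}: 1 true — at least one ✓
  (4) E=F ⇒ S: vacuous ✓
  (5) {E, M, S}: 1 true — at most one ✓
  (6) S=F, B=F — same ✓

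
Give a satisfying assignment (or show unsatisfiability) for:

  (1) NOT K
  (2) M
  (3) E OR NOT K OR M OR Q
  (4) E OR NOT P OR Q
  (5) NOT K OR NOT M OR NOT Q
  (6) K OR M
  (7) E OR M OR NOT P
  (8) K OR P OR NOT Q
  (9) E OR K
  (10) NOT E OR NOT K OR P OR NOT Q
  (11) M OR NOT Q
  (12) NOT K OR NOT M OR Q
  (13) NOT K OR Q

Unit clause (NOT K) forces K = False.
Unit clause (M) forces M = True.
In (E OR K) only E is left, so E = True.
Set Q = False.
Set P = True.
All clauses satisfied.

Q=F, K=F, E=T, P=T, M=T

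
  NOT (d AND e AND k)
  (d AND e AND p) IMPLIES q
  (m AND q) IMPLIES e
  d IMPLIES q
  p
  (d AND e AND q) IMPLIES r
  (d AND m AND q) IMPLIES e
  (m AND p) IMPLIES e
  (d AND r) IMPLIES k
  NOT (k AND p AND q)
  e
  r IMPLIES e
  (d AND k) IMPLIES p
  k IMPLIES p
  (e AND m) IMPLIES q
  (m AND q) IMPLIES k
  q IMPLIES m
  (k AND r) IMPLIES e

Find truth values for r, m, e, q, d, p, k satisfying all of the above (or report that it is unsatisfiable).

r = False, m = False, e = True, q = False, d = False, p = True, k = False

Unit clause (e) forces e = True.
Unit clause (p) forces p = True.
Set r = False.
Try m = True:
  (NOT e OR NOT m OR q) forces q = True.
  (NOT k OR NOT p OR NOT q) forces k = False.
  clause (k OR NOT m OR NOT q) is falsified — backtrack.
So m = False.
  then (m OR NOT q) forces q = False.
  then (NOT d OR NOT e OR NOT p OR q) forces d = False.
Set k = False.
All clauses satisfied.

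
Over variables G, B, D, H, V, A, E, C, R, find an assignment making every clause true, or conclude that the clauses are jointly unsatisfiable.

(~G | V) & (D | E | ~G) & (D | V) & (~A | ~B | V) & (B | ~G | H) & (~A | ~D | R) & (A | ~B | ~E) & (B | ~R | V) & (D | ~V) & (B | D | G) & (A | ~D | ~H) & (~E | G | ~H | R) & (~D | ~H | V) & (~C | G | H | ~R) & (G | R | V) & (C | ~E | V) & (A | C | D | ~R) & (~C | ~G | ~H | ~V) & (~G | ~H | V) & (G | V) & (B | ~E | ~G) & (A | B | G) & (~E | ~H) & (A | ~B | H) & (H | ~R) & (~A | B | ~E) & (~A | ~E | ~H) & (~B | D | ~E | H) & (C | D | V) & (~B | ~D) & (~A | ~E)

G: True; B: False; D: True; H: True; V: True; A: True; E: False; C: False; R: True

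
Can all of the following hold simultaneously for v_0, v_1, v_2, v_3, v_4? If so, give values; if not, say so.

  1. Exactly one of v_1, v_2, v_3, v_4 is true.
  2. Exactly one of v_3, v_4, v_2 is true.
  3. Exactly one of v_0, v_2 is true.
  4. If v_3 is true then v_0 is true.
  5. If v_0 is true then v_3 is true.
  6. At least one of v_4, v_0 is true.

v_0: True; v_1: False; v_2: False; v_3: True; v_4: False

  (1) {v_1, v_2, v_3, v_4}: 1 true — exactly one ✓
  (2) {v_3, v_4, v_2}: 1 true — exactly one ✓
  (3) {v_0, v_2}: 1 true — exactly one ✓
  (4) v_3=T ⇒ v_0: T ✓
  (5) v_0=T ⇒ v_3: T ✓
  (6) {v_4, v_0}: 1 true — at least one ✓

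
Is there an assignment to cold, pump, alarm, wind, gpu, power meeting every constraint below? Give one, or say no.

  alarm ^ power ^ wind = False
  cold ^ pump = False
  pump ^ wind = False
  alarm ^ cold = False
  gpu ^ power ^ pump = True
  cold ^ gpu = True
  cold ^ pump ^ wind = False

cold = False; pump = False; alarm = False; wind = False; gpu = True; power = False

alarm ^ power ^ wind = F ^ F ^ F = False ✓
cold ^ pump = F ^ F = False ✓
pump ^ wind = F ^ F = False ✓
alarm ^ cold = F ^ F = False ✓
gpu ^ power ^ pump = T ^ F ^ F = True ✓
cold ^ gpu = F ^ T = True ✓
cold ^ pump ^ wind = F ^ F ^ F = False ✓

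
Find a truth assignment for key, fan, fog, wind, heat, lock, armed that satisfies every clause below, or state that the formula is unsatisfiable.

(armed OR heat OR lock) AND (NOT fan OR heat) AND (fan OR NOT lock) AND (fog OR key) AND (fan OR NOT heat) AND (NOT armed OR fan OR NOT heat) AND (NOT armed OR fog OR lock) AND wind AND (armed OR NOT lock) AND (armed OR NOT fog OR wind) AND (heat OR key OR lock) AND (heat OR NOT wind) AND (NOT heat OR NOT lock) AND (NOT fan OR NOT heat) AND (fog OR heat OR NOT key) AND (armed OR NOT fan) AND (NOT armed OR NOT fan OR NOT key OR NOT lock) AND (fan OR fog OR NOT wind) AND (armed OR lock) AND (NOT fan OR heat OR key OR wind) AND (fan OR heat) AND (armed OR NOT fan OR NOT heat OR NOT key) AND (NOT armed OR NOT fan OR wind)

Unsatisfiable — no assignment works.

Case wind = True:
  (heat OR NOT wind) forces heat = True.
  (fan OR NOT heat) forces fan = True.
  Clause (NOT fan OR NOT heat) is falsified — contradiction.
Case wind = False:
  Clause (wind) is falsified — contradiction.
Both cases fail, so the formula is unsatisfiable.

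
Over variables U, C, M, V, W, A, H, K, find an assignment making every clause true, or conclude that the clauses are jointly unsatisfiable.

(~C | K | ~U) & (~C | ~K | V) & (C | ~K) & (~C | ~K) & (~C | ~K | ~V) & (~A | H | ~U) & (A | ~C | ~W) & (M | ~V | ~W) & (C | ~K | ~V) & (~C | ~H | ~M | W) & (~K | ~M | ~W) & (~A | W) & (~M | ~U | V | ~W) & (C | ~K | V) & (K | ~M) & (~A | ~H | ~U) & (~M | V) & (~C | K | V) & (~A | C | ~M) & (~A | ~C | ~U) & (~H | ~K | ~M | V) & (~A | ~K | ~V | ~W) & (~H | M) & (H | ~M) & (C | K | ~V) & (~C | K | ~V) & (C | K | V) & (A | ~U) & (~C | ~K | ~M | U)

Case C = True:
  (~C | ~K) forces K = False.
  (~C | K | ~U) forces U = False.
  (K | ~M) forces M = False.
  (~C | K | V) forces V = True.
  Clause (~C | K | ~V) is falsified — contradiction.
Case C = False:
  (C | ~K) forces K = False.
  (K | ~M) forces M = False.
  (~H | M) forces H = False.
  (C | K | ~V) forces V = False.
  Clause (C | K | V) is falsified — contradiction.
Both cases fail, so the formula is unsatisfiable.

UNSATISFIABLE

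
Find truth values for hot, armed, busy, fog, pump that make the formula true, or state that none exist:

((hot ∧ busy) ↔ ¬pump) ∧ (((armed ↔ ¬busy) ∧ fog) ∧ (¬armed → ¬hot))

hot=F, armed=F, busy=T, fog=T, pump=T

  (hot ∧ busy) ↔ ¬pump = True
    hot ∧ busy = False
    ¬pump = False
  ((armed ↔ ¬busy) ∧ fog) ∧ (¬armed → ¬hot) = True
    (armed ↔ ¬busy) ∧ fog = True
      armed ↔ ¬busy = True
        ¬busy = False
    ¬armed → ¬hot = True
      ¬armed = True
      ¬hot = True
Both conjuncts True, so the formula holds.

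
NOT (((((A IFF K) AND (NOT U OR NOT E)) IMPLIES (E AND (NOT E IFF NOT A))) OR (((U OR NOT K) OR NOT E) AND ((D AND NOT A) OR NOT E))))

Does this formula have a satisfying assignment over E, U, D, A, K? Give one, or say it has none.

E = True, U = False, D = False, A = False, K = False

  NOT (((((A IFF K) AND (NOT U OR NOT E)) IMPLIES (E AND (NOT E IFF NOT A))) OR (((U OR NOT K) OR NOT E) AND ((D AND NOT A) OR NOT E)))) = True
    (((A IFF K) AND (NOT U OR NOT E)) IMPLIES (E AND (NOT E IFF NOT A))) OR (((U OR NOT K) OR NOT E) AND ((D AND NOT A) OR NOT E)) = False
      ((A IFF K) AND (NOT U OR NOT E)) IMPLIES (E AND (NOT E IFF NOT A)) = False
        (A IFF K) AND (NOT U OR NOT E) = True
          A IFF K = True
          NOT U OR NOT E = True
            NOT U = True
            NOT E = False
        E AND (NOT E IFF NOT A) = False
          NOT E IFF NOT A = False
            NOT E = False
            NOT A = True
      ((U OR NOT K) OR NOT E) AND ((D AND NOT A) OR NOT E) = False
        (U OR NOT K) OR NOT E = True
          U OR NOT K = True
            NOT K = True
          NOT E = False
        (D AND NOT A) OR NOT E = False
          D AND NOT A = False
            NOT A = True
          NOT E = False
The formula evaluates to True.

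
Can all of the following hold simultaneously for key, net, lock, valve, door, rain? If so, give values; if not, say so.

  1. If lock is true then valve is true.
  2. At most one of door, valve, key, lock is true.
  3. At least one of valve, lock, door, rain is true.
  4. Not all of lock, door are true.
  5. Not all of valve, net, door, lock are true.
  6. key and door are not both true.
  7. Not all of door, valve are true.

key=F, net=F, lock=F, valve=F, door=T, rain=T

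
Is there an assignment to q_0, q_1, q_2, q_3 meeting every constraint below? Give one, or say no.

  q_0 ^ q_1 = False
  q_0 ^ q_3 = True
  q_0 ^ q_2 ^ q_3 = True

q_0=F; q_1=F; q_2=F; q_3=T

q_0 ^ q_1 = F ^ F = False ✓
q_0 ^ q_3 = F ^ T = True ✓
q_0 ^ q_2 ^ q_3 = F ^ F ^ T = True ✓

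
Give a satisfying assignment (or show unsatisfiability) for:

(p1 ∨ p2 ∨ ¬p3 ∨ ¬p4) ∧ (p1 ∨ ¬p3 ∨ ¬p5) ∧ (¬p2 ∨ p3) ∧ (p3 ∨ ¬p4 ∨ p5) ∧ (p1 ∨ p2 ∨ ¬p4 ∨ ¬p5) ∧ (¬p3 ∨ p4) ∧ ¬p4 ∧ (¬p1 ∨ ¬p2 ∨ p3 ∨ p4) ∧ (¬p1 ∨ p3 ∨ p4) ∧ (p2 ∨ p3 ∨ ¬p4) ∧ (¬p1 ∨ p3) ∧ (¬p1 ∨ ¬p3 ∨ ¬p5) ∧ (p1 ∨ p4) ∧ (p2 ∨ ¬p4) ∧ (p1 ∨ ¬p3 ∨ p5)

No satisfying assignment exists.

Case p1 = True:
  (¬p4) forces p4 = False.
  (¬p3 ∨ p4) forces p3 = False.
  Clause (¬p1 ∨ p3 ∨ p4) is falsified — contradiction.
Case p1 = False:
  (¬p4) forces p4 = False.
  Clause (p1 ∨ p4) is falsified — contradiction.
Both cases fail, so the formula is unsatisfiable.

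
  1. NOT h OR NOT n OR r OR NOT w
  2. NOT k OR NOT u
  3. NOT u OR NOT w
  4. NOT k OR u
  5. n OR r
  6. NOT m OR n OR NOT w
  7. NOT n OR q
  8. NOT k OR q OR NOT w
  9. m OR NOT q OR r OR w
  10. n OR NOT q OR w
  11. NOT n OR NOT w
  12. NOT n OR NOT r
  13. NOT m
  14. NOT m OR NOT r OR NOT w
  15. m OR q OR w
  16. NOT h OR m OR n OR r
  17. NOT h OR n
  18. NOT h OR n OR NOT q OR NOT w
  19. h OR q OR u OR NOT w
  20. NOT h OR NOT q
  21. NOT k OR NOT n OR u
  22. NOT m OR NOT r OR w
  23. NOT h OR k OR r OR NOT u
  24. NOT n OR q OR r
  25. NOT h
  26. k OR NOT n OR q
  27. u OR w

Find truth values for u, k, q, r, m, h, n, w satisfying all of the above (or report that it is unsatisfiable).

u=F, k=F, q=T, r=T, m=F, h=F, n=F, w=T

Unit clause (NOT m) forces m = False.
Unit clause (NOT h) forces h = False.
Set u = False.
  then (NOT k OR u) forces k = False.
  then (u OR w) forces w = True.
  then (NOT n OR NOT w) forces n = False.
  then (h OR q OR u OR NOT w) forces q = True.
  then (n OR r) forces r = True.
All clauses satisfied.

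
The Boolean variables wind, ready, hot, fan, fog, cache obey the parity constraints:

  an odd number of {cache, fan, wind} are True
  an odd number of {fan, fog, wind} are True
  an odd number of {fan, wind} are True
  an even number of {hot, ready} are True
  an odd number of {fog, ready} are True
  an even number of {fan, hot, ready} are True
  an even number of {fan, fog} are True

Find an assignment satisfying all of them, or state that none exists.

wind = True; ready = True; hot = True; fan = False; fog = False; cache = False

{cache, fan, wind}: 1 true → odd ✓
{fan, fog, wind}: 1 true → odd ✓
{fan, wind}: 1 true → odd ✓
{hot, ready}: 2 true → even ✓
{fog, ready}: 1 true → odd ✓
{fan, hot, ready}: 2 true → even ✓
{fan, fog}: 0 true → even ✓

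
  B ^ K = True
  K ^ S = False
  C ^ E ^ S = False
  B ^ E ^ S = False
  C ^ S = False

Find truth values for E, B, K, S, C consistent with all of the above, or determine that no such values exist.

Adding constraints 1, 2, 3, 4, 5 mod 2: every variable appears an even number of times on the left, so the left side is 0.
But the right sides sum to 1 (mod 2). 0 ≠ 1 — the system is inconsistent.

No satisfying assignment exists.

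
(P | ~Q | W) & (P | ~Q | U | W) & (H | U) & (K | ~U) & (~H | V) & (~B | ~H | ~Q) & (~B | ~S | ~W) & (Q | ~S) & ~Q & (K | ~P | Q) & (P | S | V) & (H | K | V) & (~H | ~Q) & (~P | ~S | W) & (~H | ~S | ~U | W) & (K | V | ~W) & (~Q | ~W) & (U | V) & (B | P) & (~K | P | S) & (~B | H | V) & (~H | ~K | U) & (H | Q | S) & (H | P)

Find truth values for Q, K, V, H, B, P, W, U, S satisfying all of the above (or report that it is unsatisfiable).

Q = False; K = False; V = True; H = True; B = True; P = False; W = False; U = False; S = False

Unit clause (~Q) forces Q = False.
In (Q | ~S) only ~S is left, so S = False.
In (H | Q | S) only H is left, so H = True.
In (~H | V) only V is left, so V = True.
Set K = False.
  then (K | ~U) forces U = False.
  then (K | ~P | Q) forces P = False.
  then (B | P) forces B = True.
Set W = False.
All clauses satisfied.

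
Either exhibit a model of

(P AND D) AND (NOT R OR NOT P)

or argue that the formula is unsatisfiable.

P = True, R = False, D = True

  P AND D = True
  NOT R OR NOT P = True
    NOT R = True
    NOT P = False
Both conjuncts True, so the formula holds.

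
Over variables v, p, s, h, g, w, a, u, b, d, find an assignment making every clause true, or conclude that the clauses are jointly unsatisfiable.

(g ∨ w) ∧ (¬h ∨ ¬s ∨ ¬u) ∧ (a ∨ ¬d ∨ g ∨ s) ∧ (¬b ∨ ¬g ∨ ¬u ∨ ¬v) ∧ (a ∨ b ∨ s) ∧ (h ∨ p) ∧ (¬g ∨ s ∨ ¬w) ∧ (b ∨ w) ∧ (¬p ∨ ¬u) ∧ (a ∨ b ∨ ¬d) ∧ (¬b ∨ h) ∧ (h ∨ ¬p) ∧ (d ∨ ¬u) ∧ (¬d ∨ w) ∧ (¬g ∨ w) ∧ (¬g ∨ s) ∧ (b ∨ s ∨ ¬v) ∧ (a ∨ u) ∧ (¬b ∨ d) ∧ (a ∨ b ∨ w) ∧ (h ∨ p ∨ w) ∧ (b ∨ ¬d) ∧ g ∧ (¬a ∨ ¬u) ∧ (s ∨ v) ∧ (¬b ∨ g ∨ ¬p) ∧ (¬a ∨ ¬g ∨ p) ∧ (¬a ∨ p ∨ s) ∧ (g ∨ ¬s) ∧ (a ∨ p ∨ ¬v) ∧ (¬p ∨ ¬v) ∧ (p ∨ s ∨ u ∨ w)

v=F; p=T; s=T; h=T; g=T; w=T; a=T; u=F; b=T; d=T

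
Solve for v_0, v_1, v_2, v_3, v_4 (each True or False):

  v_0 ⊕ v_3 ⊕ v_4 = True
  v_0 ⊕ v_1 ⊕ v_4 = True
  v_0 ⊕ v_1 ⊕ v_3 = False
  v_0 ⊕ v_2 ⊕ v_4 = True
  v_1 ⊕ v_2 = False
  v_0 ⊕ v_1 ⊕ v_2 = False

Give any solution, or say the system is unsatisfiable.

v_0 = False; v_1 = False; v_2 = False; v_3 = False; v_4 = True

v_0 ⊕ v_3 ⊕ v_4 = F ⊕ F ⊕ T = True ✓
v_0 ⊕ v_1 ⊕ v_4 = F ⊕ F ⊕ T = True ✓
v_0 ⊕ v_1 ⊕ v_3 = F ⊕ F ⊕ F = False ✓
v_0 ⊕ v_2 ⊕ v_4 = F ⊕ F ⊕ T = True ✓
v_1 ⊕ v_2 = F ⊕ F = False ✓
v_0 ⊕ v_1 ⊕ v_2 = F ⊕ F ⊕ F = False ✓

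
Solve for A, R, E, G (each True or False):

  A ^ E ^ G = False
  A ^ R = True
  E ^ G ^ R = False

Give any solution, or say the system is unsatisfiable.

Adding constraints 1, 2, 3 mod 2: every variable appears an even number of times on the left, so the left side is 0.
But the right sides sum to 1 (mod 2). 0 ≠ 1 — the system is inconsistent.

The formula is unsatisfiable.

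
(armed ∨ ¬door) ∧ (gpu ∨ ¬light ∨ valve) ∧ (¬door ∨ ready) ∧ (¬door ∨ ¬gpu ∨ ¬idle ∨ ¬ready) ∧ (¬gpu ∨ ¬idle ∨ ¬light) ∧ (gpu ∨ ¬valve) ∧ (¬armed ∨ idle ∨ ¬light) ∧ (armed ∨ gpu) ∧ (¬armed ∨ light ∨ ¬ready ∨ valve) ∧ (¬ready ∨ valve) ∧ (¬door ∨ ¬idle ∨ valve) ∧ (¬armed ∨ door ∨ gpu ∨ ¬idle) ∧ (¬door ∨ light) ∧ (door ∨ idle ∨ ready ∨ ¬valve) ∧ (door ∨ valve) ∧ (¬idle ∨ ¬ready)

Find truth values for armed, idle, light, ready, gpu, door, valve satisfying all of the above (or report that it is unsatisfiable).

armed: False; idle: False; light: True; ready: True; gpu: True; door: False; valve: True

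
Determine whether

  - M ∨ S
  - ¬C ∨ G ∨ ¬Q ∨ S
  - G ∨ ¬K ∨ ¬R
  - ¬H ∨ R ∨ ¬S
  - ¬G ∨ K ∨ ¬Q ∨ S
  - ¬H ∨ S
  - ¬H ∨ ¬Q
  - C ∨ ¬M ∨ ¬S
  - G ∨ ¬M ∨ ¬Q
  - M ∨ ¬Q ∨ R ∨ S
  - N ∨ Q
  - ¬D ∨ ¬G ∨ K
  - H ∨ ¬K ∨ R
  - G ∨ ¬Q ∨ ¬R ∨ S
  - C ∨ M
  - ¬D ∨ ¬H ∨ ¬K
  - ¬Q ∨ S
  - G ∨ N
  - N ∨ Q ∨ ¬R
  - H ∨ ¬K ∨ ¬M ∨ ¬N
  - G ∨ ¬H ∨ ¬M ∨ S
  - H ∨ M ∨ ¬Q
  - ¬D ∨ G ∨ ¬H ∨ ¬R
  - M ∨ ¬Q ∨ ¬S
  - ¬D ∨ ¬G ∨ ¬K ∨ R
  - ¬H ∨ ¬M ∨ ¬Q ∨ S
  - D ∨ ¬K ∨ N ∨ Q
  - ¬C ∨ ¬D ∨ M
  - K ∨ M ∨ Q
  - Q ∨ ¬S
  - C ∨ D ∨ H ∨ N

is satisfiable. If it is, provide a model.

D = False; N = True; H = False; R = True; M = True; S = False; G = False; K = False; Q = False; C = True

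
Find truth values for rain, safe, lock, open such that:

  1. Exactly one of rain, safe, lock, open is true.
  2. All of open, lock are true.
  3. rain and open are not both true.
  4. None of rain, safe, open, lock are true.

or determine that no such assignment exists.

Case lock = True:
  Constraint (4) is violated (lock=T) — contradiction.
Case lock = False:
  Constraint (2) is violated (lock=F) — contradiction.
Both cases fail — unsatisfiable.

No satisfying assignment exists.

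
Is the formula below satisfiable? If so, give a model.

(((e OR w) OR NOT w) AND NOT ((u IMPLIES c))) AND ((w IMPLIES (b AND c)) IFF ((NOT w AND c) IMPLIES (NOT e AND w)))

c=F; w=F; e=T; u=T; b=T

  ((e OR w) OR NOT w) AND NOT ((u IMPLIES c)) = True
    (e OR w) OR NOT w = True
      e OR w = True
      NOT w = True
    NOT ((u IMPLIES c)) = True
      u IMPLIES c = False
  (w IMPLIES (b AND c)) IFF ((NOT w AND c) IMPLIES (NOT e AND w)) = True
    w IMPLIES (b AND c) = True
      b AND c = False
    (NOT w AND c) IMPLIES (NOT e AND w) = True
      NOT w AND c = False
        NOT w = True
      NOT e AND w = False
        NOT e = False
Both conjuncts True, so the formula holds.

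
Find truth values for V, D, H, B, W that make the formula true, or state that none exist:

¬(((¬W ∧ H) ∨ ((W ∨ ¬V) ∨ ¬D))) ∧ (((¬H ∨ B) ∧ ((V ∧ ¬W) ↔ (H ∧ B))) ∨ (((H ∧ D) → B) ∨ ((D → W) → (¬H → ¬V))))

V = True, D = True, H = False, B = True, W = False

  ¬(((¬W ∧ H) ∨ ((W ∨ ¬V) ∨ ¬D))) = True
    (¬W ∧ H) ∨ ((W ∨ ¬V) ∨ ¬D) = False
      ¬W ∧ H = False
        ¬W = True
      (W ∨ ¬V) ∨ ¬D = False
        W ∨ ¬V = False
          ¬V = False
        ¬D = False
  ((¬H ∨ B) ∧ ((V ∧ ¬W) ↔ (H ∧ B))) ∨ (((H ∧ D) → B) ∨ ((D → W) → (¬H → ¬V))) = True
    (¬H ∨ B) ∧ ((V ∧ ¬W) ↔ (H ∧ B)) = False
      ¬H ∨ B = True
        ¬H = True
      (V ∧ ¬W) ↔ (H ∧ B) = False
        V ∧ ¬W = True
          ¬W = True
        H ∧ B = False
    ((H ∧ D) → B) ∨ ((D → W) → (¬H → ¬V)) = True
      (H ∧ D) → B = True
        H ∧ D = False
      (D → W) → (¬H → ¬V) = True
        D → W = False
        ¬H → ¬V = False
          ¬H = True
          ¬V = False
Both conjuncts True, so the formula holds.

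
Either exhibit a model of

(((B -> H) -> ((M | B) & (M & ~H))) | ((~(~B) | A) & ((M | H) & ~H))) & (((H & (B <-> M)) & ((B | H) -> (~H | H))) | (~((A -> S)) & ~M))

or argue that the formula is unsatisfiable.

S=F, A=T, B=T, H=F, M=F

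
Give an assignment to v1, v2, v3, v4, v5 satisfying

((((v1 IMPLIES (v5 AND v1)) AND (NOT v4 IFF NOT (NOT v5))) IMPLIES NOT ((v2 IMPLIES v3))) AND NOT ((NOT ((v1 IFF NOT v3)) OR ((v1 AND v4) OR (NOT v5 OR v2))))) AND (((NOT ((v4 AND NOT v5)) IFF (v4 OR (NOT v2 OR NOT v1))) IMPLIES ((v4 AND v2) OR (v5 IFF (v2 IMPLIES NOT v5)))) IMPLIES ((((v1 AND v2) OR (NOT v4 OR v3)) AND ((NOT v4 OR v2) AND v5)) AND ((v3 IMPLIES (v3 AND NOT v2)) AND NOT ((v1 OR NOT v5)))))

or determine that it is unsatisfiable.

Case v2 = True: the conjunct NOT ((NOT ((v1 IFF NOT v3)) OR ((v1 AND v4) OR (NOT v5 OR v2)))) becomes NOT ((NOT ((v1 IFF NOT v3)) OR True)) = False.
Case v2 = False: the formula simplifies to (NOT (((v1 IMPLIES (v5 AND v1)) AND (NOT v4 IFF NOT (NOT v5)))) AND NOT ((NOT ((v1 IFF NOT v3)) OR ((v1 AND v4) OR NOT v5)))) AND ((NOT ((v4 AND NOT v5)) IMPLIES v5) IMPLIES (((NOT v4 OR v3) AND (NOT v4 AND v5)) AND ((v3 IMPLIES v3) AND NOT ((v1 OR NOT v5))))).
  v5 = True: simplifies to (NOT (((v1 IMPLIES v1) AND NOT v4)) AND NOT ((NOT ((v1 IFF NOT v3)) OR (v1 AND v4)))) AND (((NOT v4 OR v3) AND NOT v4) AND ((v3 IMPLIES v3) AND NOT v1)).
    v4 = True: the conjunct NOT v4 is False.
    v4 = False: simplifies to (NOT ((v1 IMPLIES v1)) AND NOT (NOT ((v1 IFF NOT v3)))) AND ((v3 IMPLIES v3) AND NOT v1).
      v1 = True: the conjunct NOT ((v1 IMPLIES v1)) becomes NOT ((True IMPLIES True)) = False.
      v1 = False: the conjunct NOT ((v1 IMPLIES v1)) becomes NOT ((False IMPLIES False)) = False.
  v5 = False: the conjunct NOT ((NOT ((v1 IFF NOT v3)) OR ((v1 AND v4) OR NOT v5))) becomes NOT ((NOT ((v1 IFF NOT v3)) OR True)) = False.
Both cases fail — unsatisfiable.

Unsatisfiable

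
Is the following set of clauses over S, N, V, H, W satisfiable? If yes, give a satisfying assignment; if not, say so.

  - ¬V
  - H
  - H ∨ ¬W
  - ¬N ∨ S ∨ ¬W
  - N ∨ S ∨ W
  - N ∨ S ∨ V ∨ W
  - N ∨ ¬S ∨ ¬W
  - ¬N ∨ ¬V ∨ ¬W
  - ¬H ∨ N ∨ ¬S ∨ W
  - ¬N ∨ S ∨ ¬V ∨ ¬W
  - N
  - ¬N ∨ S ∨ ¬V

Unit clause (¬V) forces V = False.
Unit clause (H) forces H = True.
Unit clause (N) forces N = True.
Set S = True.
Set W = False.
All clauses satisfied.

S = True; N = True; V = False; H = True; W = False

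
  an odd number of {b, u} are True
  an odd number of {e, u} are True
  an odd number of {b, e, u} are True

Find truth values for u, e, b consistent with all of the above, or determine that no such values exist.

u = True; e = False; b = False

{b, u}: 1 true → odd ✓
{e, u}: 1 true → odd ✓
{b, e, u}: 1 true → odd ✓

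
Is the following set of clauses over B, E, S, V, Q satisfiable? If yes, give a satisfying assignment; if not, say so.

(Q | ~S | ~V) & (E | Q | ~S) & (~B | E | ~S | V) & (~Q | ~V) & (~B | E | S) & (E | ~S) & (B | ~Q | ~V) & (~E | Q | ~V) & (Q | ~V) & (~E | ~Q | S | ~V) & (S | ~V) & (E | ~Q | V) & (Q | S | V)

Set B = True.
Try E = False:
  (~B | E | S) forces S = True.
  clause (E | ~S) is falsified — backtrack.
So E = True.
Set S = True.
Set V = False.
Set Q = True.
All clauses satisfied.

B = True; E = True; S = True; V = False; Q = True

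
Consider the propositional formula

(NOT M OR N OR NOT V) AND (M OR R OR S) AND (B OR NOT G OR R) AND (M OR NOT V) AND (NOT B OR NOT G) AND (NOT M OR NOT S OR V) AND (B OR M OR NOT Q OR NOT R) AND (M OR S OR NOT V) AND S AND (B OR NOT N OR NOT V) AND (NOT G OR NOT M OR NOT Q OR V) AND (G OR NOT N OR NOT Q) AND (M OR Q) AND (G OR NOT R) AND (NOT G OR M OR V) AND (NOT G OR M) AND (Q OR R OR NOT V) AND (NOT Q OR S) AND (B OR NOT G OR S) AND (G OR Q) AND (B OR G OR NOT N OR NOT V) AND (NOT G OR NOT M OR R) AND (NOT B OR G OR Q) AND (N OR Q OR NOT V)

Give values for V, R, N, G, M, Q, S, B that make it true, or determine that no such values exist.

V: False, R: False, N: False, G: False, M: False, Q: True, S: True, B: True

Unit clause (S) forces S = True.
Set V = False.
  then (NOT M OR NOT S OR V) forces M = False.
  then (M OR Q) forces Q = True.
  then (NOT G OR M OR V) forces G = False.
  then (G OR NOT N OR NOT Q) forces N = False.
  then (G OR NOT R) forces R = False.
Set B = True.
All clauses satisfied.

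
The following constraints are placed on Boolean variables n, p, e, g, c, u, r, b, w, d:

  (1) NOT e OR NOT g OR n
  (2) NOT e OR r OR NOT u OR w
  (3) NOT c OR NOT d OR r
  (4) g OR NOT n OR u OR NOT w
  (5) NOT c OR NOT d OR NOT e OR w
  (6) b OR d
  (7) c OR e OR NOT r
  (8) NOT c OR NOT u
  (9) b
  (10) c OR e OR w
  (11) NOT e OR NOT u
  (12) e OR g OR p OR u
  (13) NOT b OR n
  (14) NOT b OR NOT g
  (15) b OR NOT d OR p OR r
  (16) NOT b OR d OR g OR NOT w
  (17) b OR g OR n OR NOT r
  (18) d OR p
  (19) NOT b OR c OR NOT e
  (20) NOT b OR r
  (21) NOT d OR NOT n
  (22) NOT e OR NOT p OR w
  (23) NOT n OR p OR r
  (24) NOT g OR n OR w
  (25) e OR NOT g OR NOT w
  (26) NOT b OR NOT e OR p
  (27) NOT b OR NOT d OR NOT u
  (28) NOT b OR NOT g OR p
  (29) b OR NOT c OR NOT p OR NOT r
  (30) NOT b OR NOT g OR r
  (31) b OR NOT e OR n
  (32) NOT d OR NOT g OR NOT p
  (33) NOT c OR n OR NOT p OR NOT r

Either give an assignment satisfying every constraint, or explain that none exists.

n = True, p = True, e = False, g = False, c = True, u = False, r = True, b = True, w = False, d = False

Unit clause (b) forces b = True.
In (NOT b OR n) only n is left, so n = True.
In (NOT b OR NOT g) only NOT g is left, so g = False.
In (NOT b OR r) only r is left, so r = True.
In (NOT d OR NOT n) only NOT d is left, so d = False.
In (NOT b OR d OR g OR NOT w) only NOT w is left, so w = False.
In (d OR p) only p is left, so p = True.
In (NOT e OR NOT p OR w) only NOT e is left, so e = False.
In (c OR e OR NOT r) only c is left, so c = True.
In (NOT c OR NOT u) only NOT u is left, so u = False.
All clauses satisfied.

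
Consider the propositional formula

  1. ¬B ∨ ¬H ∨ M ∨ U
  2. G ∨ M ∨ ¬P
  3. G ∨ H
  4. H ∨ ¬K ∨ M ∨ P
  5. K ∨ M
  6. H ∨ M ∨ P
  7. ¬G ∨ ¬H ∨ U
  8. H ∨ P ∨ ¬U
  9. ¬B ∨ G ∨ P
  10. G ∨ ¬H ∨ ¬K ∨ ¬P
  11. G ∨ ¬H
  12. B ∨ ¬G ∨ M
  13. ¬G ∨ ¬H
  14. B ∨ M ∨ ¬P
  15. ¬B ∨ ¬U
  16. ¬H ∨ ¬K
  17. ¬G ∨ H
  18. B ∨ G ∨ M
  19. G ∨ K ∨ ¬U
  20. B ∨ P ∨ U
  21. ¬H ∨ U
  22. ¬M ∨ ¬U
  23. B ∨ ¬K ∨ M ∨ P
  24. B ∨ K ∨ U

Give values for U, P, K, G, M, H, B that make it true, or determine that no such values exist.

Case G = True:
  (¬G ∨ ¬H) forces H = False.
  Clause (¬G ∨ H) is falsified — contradiction.
Case G = False:
  (G ∨ H) forces H = True.
  Clause (G ∨ ¬H) is falsified — contradiction.
Both cases fail, so the formula is unsatisfiable.

UNSATISFIABLE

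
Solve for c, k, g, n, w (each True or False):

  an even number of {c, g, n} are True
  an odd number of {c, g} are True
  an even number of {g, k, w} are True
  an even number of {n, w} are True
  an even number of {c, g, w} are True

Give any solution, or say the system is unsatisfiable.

c = False, k = False, g = True, n = True, w = True

{c, g, n}: 2 true → even ✓
{c, g}: 1 true → odd ✓
{g, k, w}: 2 true → even ✓
{n, w}: 2 true → even ✓
{c, g, w}: 2 true → even ✓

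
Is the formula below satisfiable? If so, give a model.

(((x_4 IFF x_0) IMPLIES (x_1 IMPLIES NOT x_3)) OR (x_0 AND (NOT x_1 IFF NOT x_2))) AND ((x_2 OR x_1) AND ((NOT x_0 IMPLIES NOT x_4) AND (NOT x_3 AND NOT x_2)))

x_0 = False, x_1 = True, x_2 = False, x_3 = False, x_4 = False

  ((x_4 IFF x_0) IMPLIES (x_1 IMPLIES NOT x_3)) OR (x_0 AND (NOT x_1 IFF NOT x_2)) = True
    (x_4 IFF x_0) IMPLIES (x_1 IMPLIES NOT x_3) = True
      x_4 IFF x_0 = True
      x_1 IMPLIES NOT x_3 = True
        NOT x_3 = True
    x_0 AND (NOT x_1 IFF NOT x_2) = False
      NOT x_1 IFF NOT x_2 = False
        NOT x_1 = False
        NOT x_2 = True
  (x_2 OR x_1) AND ((NOT x_0 IMPLIES NOT x_4) AND (NOT x_3 AND NOT x_2)) = True
    x_2 OR x_1 = True
    (NOT x_0 IMPLIES NOT x_4) AND (NOT x_3 AND NOT x_2) = True
      NOT x_0 IMPLIES NOT x_4 = True
        NOT x_0 = True
        NOT x_4 = True
      NOT x_3 AND NOT x_2 = True
        NOT x_3 = True
        NOT x_2 = True
Both conjuncts True, so the formula holds.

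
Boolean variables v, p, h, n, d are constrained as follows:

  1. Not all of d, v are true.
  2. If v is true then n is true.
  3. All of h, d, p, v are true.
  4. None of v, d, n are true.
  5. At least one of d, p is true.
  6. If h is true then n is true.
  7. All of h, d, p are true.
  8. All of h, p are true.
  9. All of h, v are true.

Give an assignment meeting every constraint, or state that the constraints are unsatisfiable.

UNSATISFIABLE

Case v = True:
  Constraint (4) is violated (v=T) — contradiction.
Case v = False:
  Constraint (3) is violated (v=F) — contradiction.
Both cases fail — unsatisfiable.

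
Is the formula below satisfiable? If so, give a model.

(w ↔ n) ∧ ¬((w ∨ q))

n: False; w: False; q: False

  w ↔ n = True
  ¬((w ∨ q)) = True
    w ∨ q = False
Both conjuncts True, so the formula holds.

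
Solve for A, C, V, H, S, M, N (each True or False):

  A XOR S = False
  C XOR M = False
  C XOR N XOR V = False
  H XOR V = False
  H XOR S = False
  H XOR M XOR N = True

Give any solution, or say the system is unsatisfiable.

Adding constraints 2, 3, 4, 6 mod 2: every variable appears an even number of times on the left, so the left side is 0.
But the right sides sum to 1 (mod 2). 0 ≠ 1 — the system is inconsistent.

No satisfying assignment exists.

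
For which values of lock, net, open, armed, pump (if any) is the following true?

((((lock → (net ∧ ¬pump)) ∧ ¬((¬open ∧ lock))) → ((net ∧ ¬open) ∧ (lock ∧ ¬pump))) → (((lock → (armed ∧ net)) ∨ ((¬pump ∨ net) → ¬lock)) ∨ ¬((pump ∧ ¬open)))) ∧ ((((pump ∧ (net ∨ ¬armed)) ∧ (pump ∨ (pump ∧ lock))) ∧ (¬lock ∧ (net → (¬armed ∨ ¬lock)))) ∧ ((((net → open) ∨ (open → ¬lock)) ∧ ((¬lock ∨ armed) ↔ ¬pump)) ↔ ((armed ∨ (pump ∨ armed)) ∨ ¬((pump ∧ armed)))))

Case lock = True: the conjunct ¬lock is False.
Case lock = False: the formula simplifies to ((pump ∧ (net ∨ ¬armed)) ∧ pump) ∧ (¬pump ↔ ((armed ∨ (pump ∨ armed)) ∨ ¬((pump ∧ armed)))).
  pump = True: the conjunct ¬pump ↔ ((armed ∨ (pump ∨ armed)) ∨ ¬((pump ∧ armed))) becomes ¬True ↔ (True ∨ ¬armed) = False.
  pump = False: the conjunct pump is False.
Both cases fail — unsatisfiable.

Unsatisfiable — no assignment works.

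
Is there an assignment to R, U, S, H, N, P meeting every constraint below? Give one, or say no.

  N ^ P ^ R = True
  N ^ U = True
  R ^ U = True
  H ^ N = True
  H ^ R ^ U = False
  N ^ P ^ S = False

R = False; U = True; S = True; H = True; N = False; P = True

N ^ P ^ R = F ^ T ^ F = True ✓
N ^ U = F ^ T = True ✓
R ^ U = F ^ T = True ✓
H ^ N = T ^ F = True ✓
H ^ R ^ U = T ^ F ^ T = False ✓
N ^ P ^ S = F ^ T ^ T = False ✓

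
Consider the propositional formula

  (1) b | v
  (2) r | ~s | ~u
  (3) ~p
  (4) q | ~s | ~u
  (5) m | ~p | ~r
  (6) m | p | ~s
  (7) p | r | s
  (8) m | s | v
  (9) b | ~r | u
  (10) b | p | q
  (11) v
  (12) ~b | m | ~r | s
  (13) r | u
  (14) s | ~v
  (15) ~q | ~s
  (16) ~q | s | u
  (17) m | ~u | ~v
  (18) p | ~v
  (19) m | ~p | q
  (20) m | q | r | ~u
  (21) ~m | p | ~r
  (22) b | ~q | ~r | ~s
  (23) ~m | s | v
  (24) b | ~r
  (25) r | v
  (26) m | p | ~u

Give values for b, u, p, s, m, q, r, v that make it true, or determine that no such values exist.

Case p = True:
  Clause (~p) is falsified — contradiction.
Case p = False:
  (v) forces v = True.
  Clause (p | ~v) is falsified — contradiction.
Both cases fail, so the formula is unsatisfiable.

Unsatisfiable — no assignment works.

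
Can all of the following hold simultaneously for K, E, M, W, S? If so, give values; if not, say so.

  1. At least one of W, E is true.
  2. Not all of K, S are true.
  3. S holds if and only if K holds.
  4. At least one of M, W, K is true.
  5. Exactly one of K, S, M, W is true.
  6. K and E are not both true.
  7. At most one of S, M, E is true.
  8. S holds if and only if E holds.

K = False, E = False, M = False, W = True, S = False

  (1) {W, E}: 1 true — at least one ✓
  (2) {K, S}: 0/2 true — not all ✓
  (3) S=F, K=F — same ✓
  (4) {M, W, K}: 1 true — at least one ✓
  (5) {K, S, M, W}: 1 true — exactly one ✓
  (6) K=F, E=F — not both ✓
  (7) {S, M, E}: 0 true — at most one ✓
  (8) S=F, E=F — same ✓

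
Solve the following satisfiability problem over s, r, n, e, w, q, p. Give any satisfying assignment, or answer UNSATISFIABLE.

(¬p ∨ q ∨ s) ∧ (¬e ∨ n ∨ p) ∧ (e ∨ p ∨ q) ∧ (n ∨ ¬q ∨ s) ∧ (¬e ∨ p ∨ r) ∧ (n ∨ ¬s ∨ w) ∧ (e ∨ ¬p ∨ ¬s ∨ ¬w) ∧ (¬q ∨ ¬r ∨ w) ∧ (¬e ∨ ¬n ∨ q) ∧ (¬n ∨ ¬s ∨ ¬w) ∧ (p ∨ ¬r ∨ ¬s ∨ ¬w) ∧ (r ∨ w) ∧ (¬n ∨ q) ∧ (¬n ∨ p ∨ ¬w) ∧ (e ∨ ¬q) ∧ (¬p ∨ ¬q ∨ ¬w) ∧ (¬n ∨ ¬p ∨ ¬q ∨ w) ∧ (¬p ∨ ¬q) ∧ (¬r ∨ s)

s = True, r = False, n = False, e = True, w = True, q = False, p = True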